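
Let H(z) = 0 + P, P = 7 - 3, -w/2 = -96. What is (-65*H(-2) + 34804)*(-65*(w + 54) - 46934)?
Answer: -2173646656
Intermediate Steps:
w = 192 (w = -2*(-96) = 192)
P = 4
H(z) = 4 (H(z) = 0 + 4 = 4)
(-65*H(-2) + 34804)*(-65*(w + 54) - 46934) = (-65*4 + 34804)*(-65*(192 + 54) - 46934) = (-260 + 34804)*(-65*246 - 46934) = 34544*(-15990 - 46934) = 34544*(-62924) = -2173646656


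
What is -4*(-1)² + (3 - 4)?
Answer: -5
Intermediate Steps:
-4*(-1)² + (3 - 4) = -4*1 - 1 = -4 - 1 = -5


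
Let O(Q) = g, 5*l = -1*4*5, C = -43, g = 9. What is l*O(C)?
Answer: -36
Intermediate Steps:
l = -4 (l = (-1*4*5)/5 = (-4*5)/5 = (⅕)*(-20) = -4)
O(Q) = 9
l*O(C) = -4*9 = -36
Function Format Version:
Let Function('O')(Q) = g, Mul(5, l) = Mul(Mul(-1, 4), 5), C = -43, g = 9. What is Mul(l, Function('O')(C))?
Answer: -36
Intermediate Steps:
l = -4 (l = Mul(Rational(1, 5), Mul(Mul(-1, 4), 5)) = Mul(Rational(1, 5), Mul(-4, 5)) = Mul(Rational(1, 5), -20) = -4)
Function('O')(Q) = 9
Mul(l, Function('O')(C)) = Mul(-4, 9) = -36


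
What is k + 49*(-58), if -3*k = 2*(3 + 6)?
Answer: -2848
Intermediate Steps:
k = -6 (k = -2*(3 + 6)/3 = -2*9/3 = -⅓*18 = -6)
k + 49*(-58) = -6 + 49*(-58) = -6 - 2842 = -2848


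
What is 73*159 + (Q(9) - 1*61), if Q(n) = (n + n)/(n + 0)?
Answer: 11548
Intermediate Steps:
Q(n) = 2 (Q(n) = (2*n)/n = 2)
73*159 + (Q(9) - 1*61) = 73*159 + (2 - 1*61) = 11607 + (2 - 61) = 11607 - 59 = 11548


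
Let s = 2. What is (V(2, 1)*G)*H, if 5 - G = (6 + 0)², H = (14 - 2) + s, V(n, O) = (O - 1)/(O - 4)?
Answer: 0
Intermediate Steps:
V(n, O) = (-1 + O)/(-4 + O)
H = 14 (H = (14 - 2) + 2 = 12 + 2 = 14)
G = -31 (G = 5 - (6 + 0)² = 5 - 1*6² = 5 - 1*36 = 5 - 36 = -31)
(V(2, 1)*G)*H = (((-1 + 1)/(-4 + 1))*(-31))*14 = ((0/(-3))*(-31))*14 = (-⅓*0*(-31))*14 = (0*(-31))*14 = 0*14 = 0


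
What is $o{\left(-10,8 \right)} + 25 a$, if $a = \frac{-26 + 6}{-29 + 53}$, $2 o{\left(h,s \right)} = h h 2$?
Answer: $\frac{475}{6} \approx 79.167$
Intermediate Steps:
$o{\left(h,s \right)} = h^{2}$ ($o{\left(h,s \right)} = \frac{h h 2}{2} = \frac{h^{2} \cdot 2}{2} = \frac{2 h^{2}}{2} = h^{2}$)
$a = - \frac{5}{6}$ ($a = - \frac{20}{24} = \left(-20\right) \frac{1}{24} = - \frac{5}{6} \approx -0.83333$)
$o{\left(-10,8 \right)} + 25 a = \left(-10\right)^{2} + 25 \left(- \frac{5}{6}\right) = 100 - \frac{125}{6} = \frac{475}{6}$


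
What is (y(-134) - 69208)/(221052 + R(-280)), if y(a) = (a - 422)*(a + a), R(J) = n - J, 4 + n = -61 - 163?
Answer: 9975/27638 ≈ 0.36092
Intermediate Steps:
n = -228 (n = -4 + (-61 - 163) = -4 - 224 = -228)
R(J) = -228 - J
y(a) = 2*a*(-422 + a) (y(a) = (-422 + a)*(2*a) = 2*a*(-422 + a))
(y(-134) - 69208)/(221052 + R(-280)) = (2*(-134)*(-422 - 134) - 69208)/(221052 + (-228 - 1*(-280))) = (2*(-134)*(-556) - 69208)/(221052 + (-228 + 280)) = (149008 - 69208)/(221052 + 52) = 79800/221104 = 79800*(1/221104) = 9975/27638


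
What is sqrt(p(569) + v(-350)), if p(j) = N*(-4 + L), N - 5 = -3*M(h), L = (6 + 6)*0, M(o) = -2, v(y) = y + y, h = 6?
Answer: 2*I*sqrt(186) ≈ 27.276*I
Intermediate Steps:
v(y) = 2*y
L = 0 (L = 12*0 = 0)
N = 11 (N = 5 - 3*(-2) = 5 + 6 = 11)
p(j) = -44 (p(j) = 11*(-4 + 0) = 11*(-4) = -44)
sqrt(p(569) + v(-350)) = sqrt(-44 + 2*(-350)) = sqrt(-44 - 700) = sqrt(-744) = 2*I*sqrt(186)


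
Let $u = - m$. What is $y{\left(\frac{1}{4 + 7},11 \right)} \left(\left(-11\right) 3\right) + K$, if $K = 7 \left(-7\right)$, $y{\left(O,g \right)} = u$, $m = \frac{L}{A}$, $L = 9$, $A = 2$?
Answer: $\frac{199}{2} \approx 99.5$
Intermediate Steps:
$m = \frac{9}{2} \approx 4.5$
$u = - \frac{9}{2}$ ($u = \left(-1\right) \frac{9}{2} = - \frac{9}{2} \approx -4.5$)
$y{\left(O,g \right)} = - \frac{9}{2}$
$K = -49$
$y{\left(\frac{1}{4 + 7},11 \right)} \left(\left(-11\right) 3\right) + K = - \frac{9 \left(\left(-11\right) 3\right)}{2} - 49 = \left(- \frac{9}{2}\right) \left(-33\right) - 49 = \frac{297}{2} - 49 = \frac{199}{2}$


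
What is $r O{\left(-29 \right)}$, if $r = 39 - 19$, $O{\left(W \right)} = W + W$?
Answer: $-1160$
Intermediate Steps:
$O{\left(W \right)} = 2 W$
$r = 20$
$r O{\left(-29 \right)} = 20 \cdot 2 \left(-29\right) = 20 \left(-58\right) = -1160$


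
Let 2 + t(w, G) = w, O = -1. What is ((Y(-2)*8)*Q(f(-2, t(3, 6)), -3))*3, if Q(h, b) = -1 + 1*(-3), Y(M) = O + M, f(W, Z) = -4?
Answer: 288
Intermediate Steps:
t(w, G) = -2 + w
Y(M) = -1 + M
Q(h, b) = -4 (Q(h, b) = -1 - 3 = -4)
((Y(-2)*8)*Q(f(-2, t(3, 6)), -3))*3 = (((-1 - 2)*8)*(-4))*3 = (-3*8*(-4))*3 = -24*(-4)*3 = 96*3 = 288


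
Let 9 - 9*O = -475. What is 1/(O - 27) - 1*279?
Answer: -67230/241 ≈ -278.96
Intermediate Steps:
O = 484/9 (O = 1 - ⅑*(-475) = 1 + 475/9 = 484/9 ≈ 53.778)
1/(O - 27) - 1*279 = 1/(484/9 - 27) - 1*279 = 1/(241/9) - 279 = 9/241 - 279 = -67230/241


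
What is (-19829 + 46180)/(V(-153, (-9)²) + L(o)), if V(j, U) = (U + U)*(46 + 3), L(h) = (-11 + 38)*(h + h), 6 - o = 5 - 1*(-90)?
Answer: 26351/3132 ≈ 8.4135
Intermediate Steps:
o = -89 (o = 6 - (5 - 1*(-90)) = 6 - (5 + 90) = 6 - 1*95 = 6 - 95 = -89)
L(h) = 54*h (L(h) = 27*(2*h) = 54*h)
V(j, U) = 98*U (V(j, U) = (2*U)*49 = 98*U)
(-19829 + 46180)/(V(-153, (-9)²) + L(o)) = (-19829 + 46180)/(98*(-9)² + 54*(-89)) = 26351/(98*81 - 4806) = 26351/(7938 - 4806) = 26351/3132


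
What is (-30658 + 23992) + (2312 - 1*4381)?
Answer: -8735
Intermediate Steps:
(-30658 + 23992) + (2312 - 1*4381) = -6666 + (2312 - 4381) = -6666 - 2069 = -8735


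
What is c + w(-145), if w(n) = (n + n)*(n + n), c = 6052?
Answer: 90152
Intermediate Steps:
w(n) = 4*n² (w(n) = (2*n)*(2*n) = 4*n²)
c + w(-145) = 6052 + 4*(-145)² = 6052 + 4*21025 = 6052 + 84100 = 90152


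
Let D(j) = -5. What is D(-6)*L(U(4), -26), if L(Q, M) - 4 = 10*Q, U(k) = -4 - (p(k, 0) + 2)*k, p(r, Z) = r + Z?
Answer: 1380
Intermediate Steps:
p(r, Z) = Z + r
U(k) = -4 - k*(2 + k) (U(k) = -4 - ((0 + k) + 2)*k = -4 - (k + 2)*k = -4 - (2 + k)*k = -4 - k*(2 + k))
L(Q, M) = 4 + 10*Q
D(-6)*L(U(4), -26) = -5*(4 + 10*(-4 - 1*4² - 2*4)) = -5*(4 + 10*(-4 - 1*16 - 8)) = -5*(4 + 10*(-4 - 16 - 8)) = -5*(4 + 10*(-28)) = -5*(4 - 280) = -5*(-276) = 1380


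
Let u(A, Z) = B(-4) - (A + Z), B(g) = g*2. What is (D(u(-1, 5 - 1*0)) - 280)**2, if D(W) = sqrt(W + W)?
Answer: 78376 - 1120*I*sqrt(6) ≈ 78376.0 - 2743.4*I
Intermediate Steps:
B(g) = 2*g
u(A, Z) = -8 - A - Z (u(A, Z) = 2*(-4) - (A + Z) = -8 + (-A - Z) = -8 - A - Z)
D(W) = sqrt(2)*sqrt(W) (D(W) = sqrt(2*W) = sqrt(2)*sqrt(W))
(D(u(-1, 5 - 1*0)) - 280)**2 = (sqrt(2)*sqrt(-8 - 1*(-1) - (5 - 1*0)) - 280)**2 = (sqrt(2)*sqrt(-8 + 1 - (5 + 0)) - 280)**2 = (sqrt(2)*sqrt(-8 + 1 - 1*5) - 280)**2 = (sqrt(2)*sqrt(-8 + 1 - 5) - 280)**2 = (sqrt(2)*sqrt(-12) - 280)**2 = (sqrt(2)*(2*I*sqrt(3)) - 280)**2 = (2*I*sqrt(6) - 280)**2 = (-280 + 2*I*sqrt(6))**2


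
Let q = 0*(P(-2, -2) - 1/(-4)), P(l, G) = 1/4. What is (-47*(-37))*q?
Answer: 0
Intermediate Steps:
P(l, G) = ¼
q = 0 (q = 0*(¼ - 1/(-4)) = 0*(¼ - 1*(-¼)) = 0*(¼ + ¼) = 0*(½) = 0)
(-47*(-37))*q = -47*(-37)*0 = 1739*0 = 0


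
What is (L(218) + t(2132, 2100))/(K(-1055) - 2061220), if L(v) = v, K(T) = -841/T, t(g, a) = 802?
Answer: -1076100/2174586259 ≈ -0.00049485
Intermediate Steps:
(L(218) + t(2132, 2100))/(K(-1055) - 2061220) = (218 + 802)/(-841/(-1055) - 2061220) = 1020/(-841*(-1/1055) - 2061220) = 1020/(841/1055 - 2061220) = 1020/(-2174586259/1055) = 1020*(-1055/2174586259) = -1076100/2174586259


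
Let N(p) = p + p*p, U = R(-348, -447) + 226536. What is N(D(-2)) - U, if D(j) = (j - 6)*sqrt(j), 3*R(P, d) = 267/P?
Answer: -78878983/348 - 8*I*sqrt(2) ≈ -2.2666e+5 - 11.314*I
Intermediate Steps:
R(P, d) = 89/P (R(P, d) = (267/P)/3 = 89/P)
D(j) = sqrt(j)*(-6 + j) (D(j) = (-6 + j)*sqrt(j) = sqrt(j)*(-6 + j))
U = 78834439/348 (U = 89/(-348) + 226536 = 89*(-1/348) + 226536 = -89/348 + 226536 = 78834439/348 ≈ 2.2654e+5)
N(p) = p + p**2
N(D(-2)) - U = (sqrt(-2)*(-6 - 2))*(1 + sqrt(-2)*(-6 - 2)) - 1*78834439/348 = ((I*sqrt(2))*(-8))*(1 + (I*sqrt(2))*(-8)) - 78834439/348 = (-8*I*sqrt(2))*(1 - 8*I*sqrt(2)) - 78834439/348 = -8*I*sqrt(2)*(1 - 8*I*sqrt(2)) - 78834439/348 = -78834439/348 - 8*I*sqrt(2)*(1 - 8*I*sqrt(2))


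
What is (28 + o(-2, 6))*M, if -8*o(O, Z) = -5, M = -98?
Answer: -11221/4 ≈ -2805.3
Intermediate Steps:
o(O, Z) = 5/8 (o(O, Z) = -⅛*(-5) = 5/8)
(28 + o(-2, 6))*M = (28 + 5/8)*(-98) = (229/8)*(-98) = -11221/4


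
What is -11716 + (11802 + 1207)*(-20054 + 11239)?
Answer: -114686051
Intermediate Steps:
-11716 + (11802 + 1207)*(-20054 + 11239) = -11716 + 13009*(-8815) = -11716 - 114674335 = -114686051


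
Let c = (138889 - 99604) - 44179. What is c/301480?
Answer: -2447/150740 ≈ -0.016233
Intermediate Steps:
c = -4894 (c = 39285 - 44179 = -4894)
c/301480 = -4894/301480 = -4894*1/301480 = -2447/150740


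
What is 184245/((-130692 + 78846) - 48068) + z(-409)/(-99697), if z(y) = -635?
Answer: -18305228375/9961126058 ≈ -1.8377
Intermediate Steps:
184245/((-130692 + 78846) - 48068) + z(-409)/(-99697) = 184245/((-130692 + 78846) - 48068) - 635/(-99697) = 184245/(-51846 - 48068) - 635*(-1/99697) = 184245/(-99914) + 635/99697 = 184245*(-1/99914) + 635/99697 = -184245/99914 + 635/99697 = -18305228375/9961126058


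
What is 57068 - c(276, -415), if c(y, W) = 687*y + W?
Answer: -132129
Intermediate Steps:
c(y, W) = W + 687*y
57068 - c(276, -415) = 57068 - (-415 + 687*276) = 57068 - (-415 + 189612) = 57068 - 1*189197 = 57068 - 189197 = -132129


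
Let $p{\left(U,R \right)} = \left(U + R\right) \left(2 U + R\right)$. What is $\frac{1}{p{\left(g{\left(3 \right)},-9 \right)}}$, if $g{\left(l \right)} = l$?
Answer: $\frac{1}{18} \approx 0.055556$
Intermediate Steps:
$p{\left(U,R \right)} = \left(R + U\right) \left(R + 2 U\right)$
$\frac{1}{p{\left(g{\left(3 \right)},-9 \right)}} = \frac{1}{\left(-9\right)^{2} + 2 \cdot 3^{2} + 3 \left(-9\right) 3} = \frac{1}{81 + 2 \cdot 9 - 81} = \frac{1}{81 + 18 - 81} = \frac{1}{18}$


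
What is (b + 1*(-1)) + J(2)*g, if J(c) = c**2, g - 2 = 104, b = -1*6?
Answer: 417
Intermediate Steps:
b = -6
g = 106 (g = 2 + 104 = 106)
(b + 1*(-1)) + J(2)*g = (-6 + 1*(-1)) + 2**2*106 = (-6 - 1) + 4*106 = -7 + 424 = 417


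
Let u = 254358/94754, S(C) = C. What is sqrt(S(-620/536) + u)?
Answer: 17*sqrt(213049915562)/6348518 ≈ 1.2360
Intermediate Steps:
u = 127179/47377 (u = 254358*(1/94754) = 127179/47377 ≈ 2.6844)
sqrt(S(-620/536) + u) = sqrt(-620/536 + 127179/47377) = sqrt(-620*1/536 + 127179/47377) = sqrt(-155/134 + 127179/47377) = sqrt(9698551/6348518) = 17*sqrt(213049915562)/6348518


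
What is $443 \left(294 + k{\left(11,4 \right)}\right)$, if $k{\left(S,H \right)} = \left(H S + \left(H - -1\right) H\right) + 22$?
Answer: $168340$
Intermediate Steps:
$k{\left(S,H \right)} = 22 + H S + H \left(1 + H\right)$ ($k{\left(S,H \right)} = \left(H S + \left(H + 1\right) H\right) + 22 = \left(H S + \left(1 + H\right) H\right) + 22 = \left(H S + H \left(1 + H\right)\right) + 22 = 22 + H S + H \left(1 + H\right)$)
$443 \left(294 + k{\left(11,4 \right)}\right) = 443 \left(294 + \left(22 + 4 + 4^{2} + 4 \cdot 11\right)\right) = 443 \left(294 + \left(22 + 4 + 16 + 44\right)\right) = 443 \left(294 + 86\right) = 443 \cdot 380 = 168340$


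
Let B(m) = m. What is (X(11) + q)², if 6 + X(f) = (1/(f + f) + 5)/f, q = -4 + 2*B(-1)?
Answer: 7800849/58564 ≈ 133.20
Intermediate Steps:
q = -6 (q = -4 + 2*(-1) = -4 - 2 = -6)
X(f) = -6 + (5 + 1/(2*f))/f (X(f) = -6 + (1/(f + f) + 5)/f = -6 + (1/(2*f) + 5)/f = -6 + (5 + 1/(2*f))/f)
(X(11) + q)² = ((-6 + (½)/11² + 5/11) - 6)² = ((-6 + (½)*(1/121) + 5*(1/11)) - 6)² = ((-6 + 1/242 + 5/11) - 6)² = (-1341/242 - 6)² = (-2793/242)² = 7800849/58564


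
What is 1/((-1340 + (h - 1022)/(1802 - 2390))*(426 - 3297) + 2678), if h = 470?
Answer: 49/188509016 ≈ 2.5993e-7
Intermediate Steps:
1/((-1340 + (h - 1022)/(1802 - 2390))*(426 - 3297) + 2678) = 1/((-1340 + (470 - 1022)/(1802 - 2390))*(426 - 3297) + 2678) = 1/((-1340 - 552/(-588))*(-2871) + 2678) = 1/((-1340 - 552*(-1/588))*(-2871) + 2678) = 1/((-1340 + 46/49)*(-2871) + 2678) = 1/(-65614/49*(-2871) + 2678) = 1/(188377794/49 + 2678) = 1/(188509016/49) = 49/188509016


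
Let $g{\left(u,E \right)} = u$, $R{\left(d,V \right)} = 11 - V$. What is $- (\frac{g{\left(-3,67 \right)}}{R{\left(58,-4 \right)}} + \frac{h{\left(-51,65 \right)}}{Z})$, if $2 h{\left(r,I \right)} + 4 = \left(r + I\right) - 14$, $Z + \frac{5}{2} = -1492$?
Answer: $\frac{2969}{14945} \approx 0.19866$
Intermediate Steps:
$Z = - \frac{2989}{2}$ ($Z = - \frac{5}{2} - 1492 = - \frac{2989}{2} \approx -1494.5$)
$h{\left(r,I \right)} = -9 + \frac{I}{2} + \frac{r}{2}$ ($h{\left(r,I \right)} = -2 + \frac{\left(r + I\right) - 14}{2} = -2 + \frac{\left(I + r\right) - 14}{2} = -2 + \frac{-14 + I + r}{2} = -2 + \left(-7 + \frac{I}{2} + \frac{r}{2}\right) = -9 + \frac{I}{2} + \frac{r}{2}$)
$- (\frac{g{\left(-3,67 \right)}}{R{\left(58,-4 \right)}} + \frac{h{\left(-51,65 \right)}}{Z}) = - (- \frac{3}{11 - -4} + \frac{-9 + \frac{1}{2} \cdot 65 + \frac{1}{2} \left(-51\right)}{- \frac{2989}{2}}) = - (- \frac{3}{11 + 4} + \left(-9 + \frac{65}{2} - \frac{51}{2}\right) \left(- \frac{2}{2989}\right)) = - (- \frac{3}{15} - - \frac{4}{2989}) = - (\left(-3\right) \frac{1}{15} + \frac{4}{2989}) = - (- \frac{1}{5} + \frac{4}{2989}) = \left(-1\right) \left(- \frac{2969}{14945}\right) = \frac{2969}{14945}$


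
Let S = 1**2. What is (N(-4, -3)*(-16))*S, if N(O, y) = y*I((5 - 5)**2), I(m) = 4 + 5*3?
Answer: 912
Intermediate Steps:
I(m) = 19 (I(m) = 4 + 15 = 19)
S = 1
N(O, y) = 19*y (N(O, y) = y*19 = 19*y)
(N(-4, -3)*(-16))*S = ((19*(-3))*(-16))*1 = -57*(-16)*1 = 912*1 = 912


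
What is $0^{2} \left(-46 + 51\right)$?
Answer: $0$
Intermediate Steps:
$0^{2} \left(-46 + 51\right) = 0 \cdot 5 = 0$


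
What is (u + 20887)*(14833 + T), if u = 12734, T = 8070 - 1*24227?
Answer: -44514204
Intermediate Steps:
T = -16157 (T = 8070 - 24227 = -16157)
(u + 20887)*(14833 + T) = (12734 + 20887)*(14833 - 16157) = 33621*(-1324) = -44514204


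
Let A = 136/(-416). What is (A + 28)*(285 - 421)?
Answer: -48926/13 ≈ -3763.5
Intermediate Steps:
A = -17/52 (A = 136*(-1/416) = -17/52 ≈ -0.32692)
(A + 28)*(285 - 421) = (-17/52 + 28)*(285 - 421) = (1439/52)*(-136) = -48926/13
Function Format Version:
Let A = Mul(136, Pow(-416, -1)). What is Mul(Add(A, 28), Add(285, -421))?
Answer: Rational(-48926, 13) ≈ -3763.5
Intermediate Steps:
A = Rational(-17, 52) (A = Mul(136, Rational(-1, 416)) = Rational(-17, 52) ≈ -0.32692)
Mul(Add(A, 28), Add(285, -421)) = Mul(Add(Rational(-17, 52), 28), Add(285, -421)) = Mul(Rational(1439, 52), -136) = Rational(-48926, 13)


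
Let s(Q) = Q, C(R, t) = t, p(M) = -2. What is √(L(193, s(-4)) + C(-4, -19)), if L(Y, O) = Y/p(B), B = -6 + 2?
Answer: I*√462/2 ≈ 10.747*I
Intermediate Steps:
B = -4
L(Y, O) = -Y/2 (L(Y, O) = Y/(-2) = Y*(-½) = -Y/2)
√(L(193, s(-4)) + C(-4, -19)) = √(-½*193 - 19) = √(-193/2 - 19) = √(-231/2) = I*√462/2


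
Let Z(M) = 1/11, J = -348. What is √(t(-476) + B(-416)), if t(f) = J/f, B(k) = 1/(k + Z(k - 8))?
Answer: 82*√1284843/108885 ≈ 0.85363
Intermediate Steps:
Z(M) = 1/11
B(k) = 1/(1/11 + k) (B(k) = 1/(k + 1/11) = 1/(1/11 + k))
t(f) = -348/f
√(t(-476) + B(-416)) = √(-348/(-476) + 11/(1 + 11*(-416))) = √(-348*(-1/476) + 11/(1 - 4576)) = √(87/119 + 11/(-4575)) = √(87/119 + 11*(-1/4575)) = √(87/119 - 11/4575) = √(396716/544425) = 82*√1284843/108885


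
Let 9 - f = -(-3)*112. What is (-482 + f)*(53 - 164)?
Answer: 89799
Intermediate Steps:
f = -327 (f = 9 - (-3)*(-1*112) = 9 - (-3)*(-112) = 9 - 1*336 = 9 - 336 = -327)
(-482 + f)*(53 - 164) = (-482 - 327)*(53 - 164) = -809*(-111) = 89799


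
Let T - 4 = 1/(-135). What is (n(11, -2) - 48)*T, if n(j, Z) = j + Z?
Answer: -7007/45 ≈ -155.71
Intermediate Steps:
n(j, Z) = Z + j
T = 539/135 (T = 4 + 1/(-135) = 4 - 1/135 = 539/135 ≈ 3.9926)
(n(11, -2) - 48)*T = ((-2 + 11) - 48)*(539/135) = (9 - 48)*(539/135) = -39*539/135 = -7007/45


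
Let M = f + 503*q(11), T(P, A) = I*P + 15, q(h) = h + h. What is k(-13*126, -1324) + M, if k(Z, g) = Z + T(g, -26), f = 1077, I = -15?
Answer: 30380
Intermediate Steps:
q(h) = 2*h
T(P, A) = 15 - 15*P (T(P, A) = -15*P + 15 = 15 - 15*P)
M = 12143 (M = 1077 + 503*(2*11) = 1077 + 503*22 = 1077 + 11066 = 12143)
k(Z, g) = 15 + Z - 15*g (k(Z, g) = Z + (15 - 15*g) = 15 + Z - 15*g)
k(-13*126, -1324) + M = (15 - 13*126 - 15*(-1324)) + 12143 = (15 - 1638 + 19860) + 12143 = 18237 + 12143 = 30380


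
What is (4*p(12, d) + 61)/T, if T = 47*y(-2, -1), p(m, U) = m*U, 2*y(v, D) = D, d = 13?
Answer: -1370/47 ≈ -29.149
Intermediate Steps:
y(v, D) = D/2
p(m, U) = U*m
T = -47/2 (T = 47*((1/2)*(-1)) = 47*(-1/2) = -47/2 ≈ -23.500)
(4*p(12, d) + 61)/T = (4*(13*12) + 61)/(-47/2) = (4*156 + 61)*(-2/47) = (624 + 61)*(-2/47) = 685*(-2/47) = -1370/47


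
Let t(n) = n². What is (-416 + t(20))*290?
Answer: -4640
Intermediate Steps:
(-416 + t(20))*290 = (-416 + 20²)*290 = (-416 + 400)*290 = -16*290 = -4640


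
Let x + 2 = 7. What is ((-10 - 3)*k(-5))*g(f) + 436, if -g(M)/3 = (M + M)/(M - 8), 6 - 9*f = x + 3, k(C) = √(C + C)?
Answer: 436 + 78*I*√10/37 ≈ 436.0 + 6.6664*I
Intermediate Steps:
x = 5 (x = -2 + 7 = 5)
k(C) = √2*√C (k(C) = √(2*C) = √2*√C)
f = -2/9 (f = ⅔ - (5 + 3)/9 = ⅔ - ⅑*8 = ⅔ - 8/9 = -2/9 ≈ -0.22222)
g(M) = -6*M/(-8 + M) (g(M) = -3*(M + M)/(M - 8) = -3*2*M/(-8 + M) = -6*M/(-8 + M))
((-10 - 3)*k(-5))*g(f) + 436 = ((-10 - 3)*(√2*√(-5)))*(-6*(-2/9)/(-8 - 2/9)) + 436 = (-13*√2*I*√5)*(-6*(-2/9)/(-74/9)) + 436 = (-13*I*√10)*(-6*(-2/9)*(-9/74)) + 436 = -13*I*√10*(-6/37) + 436 = 78*I*√10/37 + 436 = 436 + 78*I*√10/37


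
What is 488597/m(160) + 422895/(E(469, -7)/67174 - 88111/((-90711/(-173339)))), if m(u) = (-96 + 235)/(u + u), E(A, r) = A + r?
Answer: 80204256669089876252695/71303757051601498 ≈ 1.1248e+6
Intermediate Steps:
m(u) = 139/(2*u) (m(u) = 139/((2*u)) = 139*(1/(2*u)) = 139/(2*u))
488597/m(160) + 422895/(E(469, -7)/67174 - 88111/((-90711/(-173339)))) = 488597/(((139/2)/160)) + 422895/((469 - 7)/67174 - 88111/((-90711/(-173339)))) = 488597/(((139/2)*(1/160))) + 422895/(462*(1/67174) - 88111/((-90711*(-1/173339)))) = 488597/(139/320) + 422895/(231/33587 - 88111/90711/173339) = 488597*(320/139) + 422895/(231/33587 - 88111*173339/90711) = 156351040/139 + 422895/(231/33587 - 15273072629/90711) = 156351040/139 + 422895/(-512976669435982/3046710357) = 156351040/139 + 422895*(-3046710357/512976669435982) = 156351040/139 - 1288438576423515/512976669435982 = 80204256669089876252695/71303757051601498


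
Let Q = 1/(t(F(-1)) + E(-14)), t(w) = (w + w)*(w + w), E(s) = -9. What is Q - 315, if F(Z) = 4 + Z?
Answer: -8504/27 ≈ -314.96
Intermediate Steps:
t(w) = 4*w**2 (t(w) = (2*w)*(2*w) = 4*w**2)
Q = 1/27 (Q = 1/(4*(4 - 1)**2 - 9) = 1/(4*3**2 - 9) = 1/(4*9 - 9) = 1/(36 - 9) = 1/27 ≈ 0.037037)
Q - 315 = 1/27 - 315 = -8504/27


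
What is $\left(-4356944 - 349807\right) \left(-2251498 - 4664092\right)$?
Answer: $32549960148090$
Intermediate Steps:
$\left(-4356944 - 349807\right) \left(-2251498 - 4664092\right) = \left(-4706751\right) \left(-6915590\right) = 32549960148090$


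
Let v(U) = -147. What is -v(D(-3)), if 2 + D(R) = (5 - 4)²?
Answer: 147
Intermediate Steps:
D(R) = -1 (D(R) = -2 + (5 - 4)² = -2 + 1² = -2 + 1 = -1)
-v(D(-3)) = -1*(-147) = 147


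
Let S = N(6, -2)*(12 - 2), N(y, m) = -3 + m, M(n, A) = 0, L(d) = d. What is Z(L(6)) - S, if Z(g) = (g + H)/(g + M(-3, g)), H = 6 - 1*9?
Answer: 101/2 ≈ 50.500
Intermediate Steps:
H = -3 (H = 6 - 9 = -3)
Z(g) = (-3 + g)/g (Z(g) = (g - 3)/(g + 0) = (-3 + g)/g)
S = -50 (S = (-3 - 2)*(12 - 2) = -5*10 = -50)
Z(L(6)) - S = (-3 + 6)/6 - 1*(-50) = (⅙)*3 + 50 = ½ + 50 = 101/2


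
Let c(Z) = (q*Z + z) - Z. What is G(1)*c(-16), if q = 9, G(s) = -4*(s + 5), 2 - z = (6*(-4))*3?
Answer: 1296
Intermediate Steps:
z = 74 (z = 2 - 6*(-4)*3 = 2 - (-24)*3 = 2 - 1*(-72) = 2 + 72 = 74)
G(s) = -20 - 4*s (G(s) = -4*(5 + s) = -20 - 4*s)
c(Z) = 74 + 8*Z (c(Z) = (9*Z + 74) - Z = (74 + 9*Z) - Z = 74 + 8*Z)
G(1)*c(-16) = (-20 - 4*1)*(74 + 8*(-16)) = (-20 - 4)*(74 - 128) = -24*(-54) = 1296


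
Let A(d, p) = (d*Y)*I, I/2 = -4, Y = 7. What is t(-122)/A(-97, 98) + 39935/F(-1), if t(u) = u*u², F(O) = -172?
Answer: -66156597/116788 ≈ -566.47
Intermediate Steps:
I = -8 (I = 2*(-4) = -8)
t(u) = u³
A(d, p) = -56*d (A(d, p) = (d*7)*(-8) = (7*d)*(-8) = -56*d)
t(-122)/A(-97, 98) + 39935/F(-1) = (-122)³/((-56*(-97))) + 39935/(-172) = -1815848/5432 + 39935*(-1/172) = -1815848*1/5432 - 39935/172 = -226981/679 - 39935/172 = -66156597/116788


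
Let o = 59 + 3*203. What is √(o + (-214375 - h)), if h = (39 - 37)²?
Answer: I*√213711 ≈ 462.29*I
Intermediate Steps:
o = 668 (o = 59 + 609 = 668)
h = 4 (h = 2² = 4)
√(o + (-214375 - h)) = √(668 + (-214375 - 1*4)) = √(668 + (-214375 - 4)) = √(668 - 214379) = √(-213711) = I*√213711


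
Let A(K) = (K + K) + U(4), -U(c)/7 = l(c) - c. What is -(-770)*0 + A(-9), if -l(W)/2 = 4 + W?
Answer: 122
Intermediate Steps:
l(W) = -8 - 2*W (l(W) = -2*(4 + W) = -8 - 2*W)
U(c) = 56 + 21*c (U(c) = -7*((-8 - 2*c) - c) = -7*(-8 - 3*c) = 56 + 21*c)
A(K) = 140 + 2*K (A(K) = (K + K) + (56 + 21*4) = 2*K + (56 + 84) = 2*K + 140 = 140 + 2*K)
-(-770)*0 + A(-9) = -(-770)*0 + (140 + 2*(-9)) = -154*0 + (140 - 18) = 0 + 122 = 122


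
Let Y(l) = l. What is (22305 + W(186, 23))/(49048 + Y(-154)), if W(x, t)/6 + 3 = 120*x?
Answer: 52069/16298 ≈ 3.1948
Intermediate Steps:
W(x, t) = -18 + 720*x (W(x, t) = -18 + 6*(120*x) = -18 + 720*x)
(22305 + W(186, 23))/(49048 + Y(-154)) = (22305 + (-18 + 720*186))/(49048 - 154) = (22305 + (-18 + 133920))/48894 = (22305 + 133902)*(1/48894) = 156207*(1/48894) = 52069/16298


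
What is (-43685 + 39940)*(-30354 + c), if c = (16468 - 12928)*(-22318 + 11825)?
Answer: 139222524630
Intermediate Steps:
c = -37145220 (c = 3540*(-10493) = -37145220)
(-43685 + 39940)*(-30354 + c) = (-43685 + 39940)*(-30354 - 37145220) = -3745*(-37175574) = 139222524630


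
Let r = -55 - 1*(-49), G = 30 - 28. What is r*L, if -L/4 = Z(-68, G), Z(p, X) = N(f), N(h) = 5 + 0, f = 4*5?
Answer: 120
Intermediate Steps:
G = 2
f = 20
r = -6 (r = -55 + 49 = -6)
N(h) = 5
Z(p, X) = 5
L = -20 (L = -4*5 = -20)
r*L = -6*(-20) = 120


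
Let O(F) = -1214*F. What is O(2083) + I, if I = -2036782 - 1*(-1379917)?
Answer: -3185627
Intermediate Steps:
I = -656865 (I = -2036782 + 1379917 = -656865)
O(2083) + I = -1214*2083 - 656865 = -2528762 - 656865 = -3185627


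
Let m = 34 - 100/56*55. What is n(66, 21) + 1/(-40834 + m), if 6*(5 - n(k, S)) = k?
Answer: -3435464/572575 ≈ -6.0000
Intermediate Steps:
n(k, S) = 5 - k/6
m = -899/14 (m = 34 - 100*1/56*55 = 34 - 25/14*55 = 34 - 1375/14 = -899/14 ≈ -64.214)
n(66, 21) + 1/(-40834 + m) = (5 - 1/6*66) + 1/(-40834 - 899/14) = (5 - 11) + 1/(-572575/14) = -6 - 14/572575 = -3435464/572575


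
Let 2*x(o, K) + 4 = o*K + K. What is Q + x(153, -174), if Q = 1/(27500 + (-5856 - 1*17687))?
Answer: -53023799/3957 ≈ -13400.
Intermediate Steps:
x(o, K) = -2 + K/2 + K*o/2 (x(o, K) = -2 + (o*K + K)/2 = -2 + (K*o + K)/2 = -2 + (K + K*o)/2 = -2 + (K/2 + K*o/2) = -2 + K/2 + K*o/2)
Q = 1/3957 (Q = 1/(27500 + (-5856 - 17687)) = 1/(27500 - 23543) = 1/3957 ≈ 0.00025272)
Q + x(153, -174) = 1/3957 + (-2 + (1/2)*(-174) + (1/2)*(-174)*153) = 1/3957 + (-2 - 87 - 13311) = 1/3957 - 13400 = -53023799/3957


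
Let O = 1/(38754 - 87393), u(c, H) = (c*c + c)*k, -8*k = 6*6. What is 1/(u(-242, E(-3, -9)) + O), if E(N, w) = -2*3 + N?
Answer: -48639/12765256912 ≈ -3.8103e-6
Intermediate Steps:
E(N, w) = -6 + N
k = -9/2 (k = -3*6/4 = -⅛*36 = -9/2 ≈ -4.5000)
u(c, H) = -9*c/2 - 9*c²/2 (u(c, H) = (c*c + c)*(-9/2) = (c² + c)*(-9/2) = (c + c²)*(-9/2) = -9*c/2 - 9*c²/2)
O = -1/48639 (O = 1/(-48639) = -1/48639 ≈ -2.0560e-5)
1/(u(-242, E(-3, -9)) + O) = 1/(-9/2*(-242)*(1 - 242) - 1/48639) = 1/(-9/2*(-242)*(-241) - 1/48639) = 1/(-262449 - 1/48639) = 1/(-12765256912/48639) = -48639/12765256912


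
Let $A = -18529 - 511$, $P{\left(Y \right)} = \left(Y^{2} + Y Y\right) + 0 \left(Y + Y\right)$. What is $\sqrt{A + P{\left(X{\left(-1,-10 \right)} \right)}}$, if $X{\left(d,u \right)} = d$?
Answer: $i \sqrt{19038} \approx 137.98 i$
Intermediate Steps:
$P{\left(Y \right)} = 2 Y^{2}$ ($P{\left(Y \right)} = \left(Y^{2} + Y^{2}\right) + 0 \cdot 2 Y = 2 Y^{2} + 0 = 2 Y^{2}$)
$A = -19040$ ($A = -18529 - 511 = -19040$)
$\sqrt{A + P{\left(X{\left(-1,-10 \right)} \right)}} = \sqrt{-19040 + 2 \left(-1\right)^{2}} = \sqrt{-19040 + 2 \cdot 1} = \sqrt{-19040 + 2} = \sqrt{-19038} = i \sqrt{19038}$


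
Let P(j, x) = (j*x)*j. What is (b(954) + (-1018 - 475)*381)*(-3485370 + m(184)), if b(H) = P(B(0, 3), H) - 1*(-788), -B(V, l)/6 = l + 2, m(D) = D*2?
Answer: -1012584756110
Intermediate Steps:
m(D) = 2*D
B(V, l) = -12 - 6*l (B(V, l) = -6*(l + 2) = -6*(2 + l) = -12 - 6*l)
P(j, x) = x*j²
b(H) = 788 + 900*H (b(H) = H*(-12 - 6*3)² - 1*(-788) = H*(-12 - 18)² + 788 = H*(-30)² + 788 = H*900 + 788 = 900*H + 788 = 788 + 900*H)
(b(954) + (-1018 - 475)*381)*(-3485370 + m(184)) = ((788 + 900*954) + (-1018 - 475)*381)*(-3485370 + 2*184) = ((788 + 858600) - 1493*381)*(-3485370 + 368) = (859388 - 568833)*(-3485002) = 290555*(-3485002) = -1012584756110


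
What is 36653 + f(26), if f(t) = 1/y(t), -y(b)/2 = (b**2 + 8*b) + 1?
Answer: 64875809/1770 ≈ 36653.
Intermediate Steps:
y(b) = -2 - 16*b - 2*b**2 (y(b) = -2*((b**2 + 8*b) + 1) = -2*(1 + b**2 + 8*b) = -2 - 16*b - 2*b**2)
f(t) = 1/(-2 - 16*t - 2*t**2)
36653 + f(26) = 36653 - 1/(2 + 2*26**2 + 16*26) = 36653 - 1/(2 + 2*676 + 416) = 36653 - 1/(2 + 1352 + 416) = 36653 - 1/1770 = 64875809/1770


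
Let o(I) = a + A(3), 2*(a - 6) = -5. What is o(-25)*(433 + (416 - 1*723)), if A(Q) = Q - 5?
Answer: 189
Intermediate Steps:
a = 7/2 (a = 6 + (½)*(-5) = 6 - 5/2 = 7/2 ≈ 3.5000)
A(Q) = -5 + Q
o(I) = 3/2 (o(I) = 7/2 + (-5 + 3) = 7/2 - 2 = 3/2)
o(-25)*(433 + (416 - 1*723)) = 3*(433 + (416 - 1*723))/2 = 3*(433 + (416 - 723))/2 = 3*(433 - 307)/2 = (3/2)*126 = 189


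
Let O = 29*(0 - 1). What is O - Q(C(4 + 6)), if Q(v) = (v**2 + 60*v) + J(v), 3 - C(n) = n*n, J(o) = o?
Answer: -3521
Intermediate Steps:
O = -29 (O = 29*(-1) = -29)
C(n) = 3 - n**2 (C(n) = 3 - n*n = 3 - n**2)
Q(v) = v**2 + 61*v (Q(v) = (v**2 + 60*v) + v = v**2 + 61*v)
O - Q(C(4 + 6)) = -29 - (3 - (4 + 6)**2)*(61 + (3 - (4 + 6)**2)) = -29 - (3 - 1*10**2)*(61 + (3 - 1*10**2)) = -29 - (3 - 1*100)*(61 + (3 - 1*100)) = -29 - (3 - 100)*(61 + (3 - 100)) = -29 - (-97)*(61 - 97) = -29 - (-97)*(-36) = -29 - 1*3492 = -29 - 3492 = -3521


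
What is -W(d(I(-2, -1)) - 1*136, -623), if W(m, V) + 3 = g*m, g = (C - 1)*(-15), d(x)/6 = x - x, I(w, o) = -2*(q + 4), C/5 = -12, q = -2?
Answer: 124443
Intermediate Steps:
C = -60 (C = 5*(-12) = -60)
I(w, o) = -4 (I(w, o) = -2*(-2 + 4) = -2*2 = -4)
d(x) = 0 (d(x) = 6*(x - x) = 6*0 = 0)
g = 915 (g = (-60 - 1)*(-15) = -61*(-15) = 915)
W(m, V) = -3 + 915*m
-W(d(I(-2, -1)) - 1*136, -623) = -(-3 + 915*(0 - 1*136)) = -(-3 + 915*(0 - 136)) = -(-3 + 915*(-136)) = -(-3 - 124440) = -1*(-124443) = 124443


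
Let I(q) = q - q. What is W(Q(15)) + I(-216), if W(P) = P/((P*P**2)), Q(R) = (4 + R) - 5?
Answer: 1/196 ≈ 0.0051020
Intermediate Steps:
Q(R) = -1 + R
I(q) = 0
W(P) = P**(-2) (W(P) = P/(P**3) = P/P**3 = P**(-2))
W(Q(15)) + I(-216) = (-1 + 15)**(-2) + 0 = 14**(-2) + 0 = 1/196 + 0 = 1/196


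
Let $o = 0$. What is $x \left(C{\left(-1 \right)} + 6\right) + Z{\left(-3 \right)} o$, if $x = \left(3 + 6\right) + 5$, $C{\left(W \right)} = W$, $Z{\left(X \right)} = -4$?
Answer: $70$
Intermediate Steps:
$x = 14$ ($x = 9 + 5 = 14$)
$x \left(C{\left(-1 \right)} + 6\right) + Z{\left(-3 \right)} o = 14 \left(-1 + 6\right) - 0 = 14 \cdot 5 + 0 = 70 + 0 = 70$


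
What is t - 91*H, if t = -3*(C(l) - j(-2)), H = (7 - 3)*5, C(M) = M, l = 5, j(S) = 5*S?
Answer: -1865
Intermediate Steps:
H = 20 (H = 4*5 = 20)
t = -45 (t = -3*(5 - 5*(-2)) = -3*(5 - 1*(-10)) = -3*(5 + 10) = -3*15 = -45)
t - 91*H = -45 - 91*20 = -45 - 1820 = -1865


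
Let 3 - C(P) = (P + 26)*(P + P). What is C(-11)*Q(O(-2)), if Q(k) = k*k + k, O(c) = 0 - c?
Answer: 1998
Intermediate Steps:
O(c) = -c
Q(k) = k + k² (Q(k) = k² + k = k + k²)
C(P) = 3 - 2*P*(26 + P) (C(P) = 3 - (P + 26)*(P + P) = 3 - (26 + P)*2*P = 3 - 2*P*(26 + P))
C(-11)*Q(O(-2)) = (3 - 52*(-11) - 2*(-11)²)*((-1*(-2))*(1 - 1*(-2))) = (3 + 572 - 2*121)*(2*(1 + 2)) = (3 + 572 - 242)*(2*3) = 333*6 = 1998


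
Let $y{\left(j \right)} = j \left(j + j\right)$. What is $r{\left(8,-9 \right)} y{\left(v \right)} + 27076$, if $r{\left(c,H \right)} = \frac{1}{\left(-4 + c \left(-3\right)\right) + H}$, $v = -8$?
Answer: $\frac{1001684}{37} \approx 27073.0$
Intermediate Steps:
$r{\left(c,H \right)} = \frac{1}{-4 + H - 3 c}$ ($r{\left(c,H \right)} = \frac{1}{\left(-4 - 3 c\right) + H} = \frac{1}{-4 + H - 3 c}$)
$y{\left(j \right)} = 2 j^{2}$ ($y{\left(j \right)} = j 2 j = 2 j^{2}$)
$r{\left(8,-9 \right)} y{\left(v \right)} + 27076 = - \frac{1}{4 - -9 + 3 \cdot 8} \cdot 2 \left(-8\right)^{2} + 27076 = - \frac{1}{4 + 9 + 24} \cdot 2 \cdot 64 + 27076 = - \frac{1}{37} \cdot 128 + 27076 = \left(-1\right) \frac{1}{37} \cdot 128 + 27076 = \left(- \frac{1}{37}\right) 128 + 27076 = - \frac{128}{37} + 27076 = \frac{1001684}{37}$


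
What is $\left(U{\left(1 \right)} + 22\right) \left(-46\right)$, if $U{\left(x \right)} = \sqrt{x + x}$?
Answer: $-1012 - 46 \sqrt{2} \approx -1077.1$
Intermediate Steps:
$U{\left(x \right)} = \sqrt{2} \sqrt{x}$ ($U{\left(x \right)} = \sqrt{2 x} = \sqrt{2} \sqrt{x}$)
$\left(U{\left(1 \right)} + 22\right) \left(-46\right) = \left(\sqrt{2} \sqrt{1} + 22\right) \left(-46\right) = \left(\sqrt{2} \cdot 1 + 22\right) \left(-46\right) = \left(\sqrt{2} + 22\right) \left(-46\right) = \left(22 + \sqrt{2}\right) \left(-46\right) = -1012 - 46 \sqrt{2}$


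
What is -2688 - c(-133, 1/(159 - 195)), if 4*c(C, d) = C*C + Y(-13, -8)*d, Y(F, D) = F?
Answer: -1023889/144 ≈ -7110.3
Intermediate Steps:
c(C, d) = -13*d/4 + C**2/4 (c(C, d) = (C*C - 13*d)/4 = (C**2 - 13*d)/4 = -13*d/4 + C**2/4)
-2688 - c(-133, 1/(159 - 195)) = -2688 - (-13/(4*(159 - 195)) + (1/4)*(-133)**2) = -2688 - (-13/4/(-36) + (1/4)*17689) = -2688 - (-13/4*(-1/36) + 17689/4) = -2688 - (13/144 + 17689/4) = -2688 - 1*636817/144 = -2688 - 636817/144 = -1023889/144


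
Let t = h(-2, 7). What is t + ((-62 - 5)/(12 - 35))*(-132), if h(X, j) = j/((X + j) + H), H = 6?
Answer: -97123/253 ≈ -383.89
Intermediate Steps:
h(X, j) = j/(6 + X + j) (h(X, j) = j/((X + j) + 6) = j/(6 + X + j))
t = 7/11 (t = 7/(6 - 2 + 7) = 7/11 ≈ 0.63636)
t + ((-62 - 5)/(12 - 35))*(-132) = 7/11 + ((-62 - 5)/(12 - 35))*(-132) = 7/11 - 67/(-23)*(-132) = 7/11 - 67*(-1/23)*(-132) = 7/11 + (67/23)*(-132) = 7/11 - 8844/23 = -97123/253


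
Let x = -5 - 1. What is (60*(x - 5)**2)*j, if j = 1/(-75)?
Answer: -484/5 ≈ -96.800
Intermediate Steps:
x = -6
j = -1/75 ≈ -0.013333
(60*(x - 5)**2)*j = (60*(-6 - 5)**2)*(-1/75) = (60*(-11)**2)*(-1/75) = (60*121)*(-1/75) = 7260*(-1/75) = -484/5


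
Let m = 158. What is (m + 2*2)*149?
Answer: 24138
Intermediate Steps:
(m + 2*2)*149 = (158 + 2*2)*149 = (158 + 4)*149 = 162*149 = 24138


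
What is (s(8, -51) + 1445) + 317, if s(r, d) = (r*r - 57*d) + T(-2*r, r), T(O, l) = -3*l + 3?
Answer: 4712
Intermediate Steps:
T(O, l) = 3 - 3*l
s(r, d) = 3 + r**2 - 57*d - 3*r (s(r, d) = (r*r - 57*d) + (3 - 3*r) = (r**2 - 57*d) + (3 - 3*r) = 3 + r**2 - 57*d - 3*r)
(s(8, -51) + 1445) + 317 = ((3 + 8**2 - 57*(-51) - 3*8) + 1445) + 317 = ((3 + 64 + 2907 - 24) + 1445) + 317 = (2950 + 1445) + 317 = 4395 + 317 = 4712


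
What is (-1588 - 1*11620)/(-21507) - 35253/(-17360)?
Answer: 987477151/373361520 ≈ 2.6448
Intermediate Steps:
(-1588 - 1*11620)/(-21507) - 35253/(-17360) = (-1588 - 11620)*(-1/21507) - 35253*(-1/17360) = -13208*(-1/21507) + 35253/17360 = 13208/21507 + 35253/17360 = 987477151/373361520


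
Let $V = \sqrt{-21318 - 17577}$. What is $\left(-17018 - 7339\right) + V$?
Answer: $-24357 + i \sqrt{38895} \approx -24357.0 + 197.22 i$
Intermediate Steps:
$V = i \sqrt{38895}$ ($V = \sqrt{-38895} = i \sqrt{38895} \approx 197.22 i$)
$\left(-17018 - 7339\right) + V = \left(-17018 - 7339\right) + i \sqrt{38895} = -24357 + i \sqrt{38895}$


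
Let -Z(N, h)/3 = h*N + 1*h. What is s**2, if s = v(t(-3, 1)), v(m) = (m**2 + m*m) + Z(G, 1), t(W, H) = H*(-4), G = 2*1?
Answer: 529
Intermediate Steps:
G = 2
t(W, H) = -4*H
Z(N, h) = -3*h - 3*N*h (Z(N, h) = -3*(h*N + 1*h) = -3*(N*h + h) = -3*(h + N*h) = -3*h - 3*N*h)
v(m) = -9 + 2*m**2 (v(m) = (m**2 + m*m) - 3*1*(1 + 2) = (m**2 + m**2) - 3*1*3 = 2*m**2 - 9 = -9 + 2*m**2)
s = 23 (s = -9 + 2*(-4*1)**2 = -9 + 2*(-4)**2 = -9 + 2*16 = -9 + 32 = 23)
s**2 = 23**2 = 529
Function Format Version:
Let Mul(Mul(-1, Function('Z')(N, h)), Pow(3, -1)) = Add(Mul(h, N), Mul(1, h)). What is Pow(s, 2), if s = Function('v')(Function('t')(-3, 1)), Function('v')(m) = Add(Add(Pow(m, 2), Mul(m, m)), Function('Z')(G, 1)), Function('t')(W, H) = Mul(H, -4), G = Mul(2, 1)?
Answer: 529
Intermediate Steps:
G = 2
Function('t')(W, H) = Mul(-4, H)
Function('Z')(N, h) = Add(Mul(-3, h), Mul(-3, N, h)) (Function('Z')(N, h) = Mul(-3, Add(Mul(h, N), Mul(1, h))) = Mul(-3, Add(Mul(N, h), h)) = Mul(-3, Add(h, Mul(N, h))) = Add(Mul(-3, h), Mul(-3, N, h)))
Function('v')(m) = Add(-9, Mul(2, Pow(m, 2))) (Function('v')(m) = Add(Add(Pow(m, 2), Mul(m, m)), Mul(-3, 1, Add(1, 2))) = Add(Add(Pow(m, 2), Pow(m, 2)), Mul(-3, 1, 3)) = Add(Mul(2, Pow(m, 2)), -9) = Add(-9, Mul(2, Pow(m, 2))))
s = 23 (s = Add(-9, Mul(2, Pow(Mul(-4, 1), 2))) = Add(-9, Mul(2, Pow(-4, 2))) = Add(-9, Mul(2, 16)) = Add(-9, 32) = 23)
Pow(s, 2) = Pow(23, 2) = 529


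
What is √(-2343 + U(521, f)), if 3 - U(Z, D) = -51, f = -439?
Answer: I*√2289 ≈ 47.844*I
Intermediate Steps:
U(Z, D) = 54 (U(Z, D) = 3 - 1*(-51) = 3 + 51 = 54)
√(-2343 + U(521, f)) = √(-2343 + 54) = √(-2289) = I*√2289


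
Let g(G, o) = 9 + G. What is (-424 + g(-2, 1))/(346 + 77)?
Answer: -139/141 ≈ -0.98582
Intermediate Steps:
(-424 + g(-2, 1))/(346 + 77) = (-424 + (9 - 2))/(346 + 77) = (-424 + 7)/423 = -417*1/423 = -139/141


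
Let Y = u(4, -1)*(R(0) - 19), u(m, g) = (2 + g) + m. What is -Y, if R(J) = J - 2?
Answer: 105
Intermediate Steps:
R(J) = -2 + J
u(m, g) = 2 + g + m
Y = -105 (Y = (2 - 1 + 4)*((-2 + 0) - 19) = 5*(-2 - 19) = 5*(-21) = -105)
-Y = -1*(-105) = 105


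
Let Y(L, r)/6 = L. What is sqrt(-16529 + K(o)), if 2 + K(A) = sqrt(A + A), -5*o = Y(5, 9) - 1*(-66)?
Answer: sqrt(-413275 + 40*I*sqrt(15))/5 ≈ 0.024098 + 128.57*I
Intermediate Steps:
Y(L, r) = 6*L
o = -96/5 (o = -(6*5 - 1*(-66))/5 = -(30 + 66)/5 = -1/5*96 = -96/5 ≈ -19.200)
K(A) = -2 + sqrt(2)*sqrt(A) (K(A) = -2 + sqrt(A + A) = -2 + sqrt(2*A) = -2 + sqrt(2)*sqrt(A))
sqrt(-16529 + K(o)) = sqrt(-16529 + (-2 + sqrt(2)*sqrt(-96/5))) = sqrt(-16529 + (-2 + sqrt(2)*(4*I*sqrt(30)/5))) = sqrt(-16529 + (-2 + 8*I*sqrt(15)/5)) = sqrt(-16531 + 8*I*sqrt(15)/5)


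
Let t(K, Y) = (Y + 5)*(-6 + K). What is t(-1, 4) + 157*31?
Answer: 4804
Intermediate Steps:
t(K, Y) = (-6 + K)*(5 + Y) (t(K, Y) = (5 + Y)*(-6 + K) = (-6 + K)*(5 + Y))
t(-1, 4) + 157*31 = (-30 - 6*4 + 5*(-1) - 1*4) + 157*31 = (-30 - 24 - 5 - 4) + 4867 = -63 + 4867 = 4804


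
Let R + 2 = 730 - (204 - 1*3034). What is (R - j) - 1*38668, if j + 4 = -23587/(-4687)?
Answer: -164565409/4687 ≈ -35111.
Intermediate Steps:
R = 3558 (R = -2 + (730 - (204 - 1*3034)) = -2 + (730 - (204 - 3034)) = -2 + (730 - 1*(-2830)) = -2 + (730 + 2830) = -2 + 3560 = 3558)
j = 4839/4687 (j = -4 - 23587/(-4687) = -4 - 23587*(-1/4687) = -4 + 23587/4687 = 4839/4687 ≈ 1.0324)
(R - j) - 1*38668 = (3558 - 1*4839/4687) - 1*38668 = (3558 - 4839/4687) - 38668 = 16671507/4687 - 38668 = -164565409/4687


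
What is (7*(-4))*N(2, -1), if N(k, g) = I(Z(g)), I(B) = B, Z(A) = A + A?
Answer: 56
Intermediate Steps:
Z(A) = 2*A
N(k, g) = 2*g
(7*(-4))*N(2, -1) = (7*(-4))*(2*(-1)) = -28*(-2) = 56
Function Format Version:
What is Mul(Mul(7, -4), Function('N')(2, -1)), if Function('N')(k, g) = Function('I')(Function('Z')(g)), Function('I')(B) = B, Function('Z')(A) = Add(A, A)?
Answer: 56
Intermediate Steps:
Function('Z')(A) = Mul(2, A)
Function('N')(k, g) = Mul(2, g)
Mul(Mul(7, -4), Function('N')(2, -1)) = Mul(Mul(7, -4), Mul(2, -1)) = Mul(-28, -2) = 56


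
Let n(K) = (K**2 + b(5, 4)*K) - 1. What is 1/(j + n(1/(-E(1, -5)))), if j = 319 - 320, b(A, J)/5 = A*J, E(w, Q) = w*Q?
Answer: 25/451 ≈ 0.055432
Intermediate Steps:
E(w, Q) = Q*w
b(A, J) = 5*A*J (b(A, J) = 5*(A*J) = 5*A*J)
j = -1
n(K) = -1 + K**2 + 100*K (n(K) = (K**2 + (5*5*4)*K) - 1 = (K**2 + 100*K) - 1 = -1 + K**2 + 100*K)
1/(j + n(1/(-E(1, -5)))) = 1/(-1 + (-1 + (1/(-(-5)))**2 + 100/((-(-5))))) = 1/(-1 + (-1 + (1/(-1*(-5)))**2 + 100/((-1*(-5))))) = 1/(-1 + (-1 + (1/5)**2 + 100/5)) = 1/(-1 + (-1 + (1/5)**2 + 100*(1/5))) = 1/(-1 + (-1 + 1/25 + 20)) = 1/(-1 + 476/25) = 1/(451/25) = 25/451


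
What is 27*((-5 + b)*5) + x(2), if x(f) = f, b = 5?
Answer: 2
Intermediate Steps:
27*((-5 + b)*5) + x(2) = 27*((-5 + 5)*5) + 2 = 27*(0*5) + 2 = 27*0 + 2 = 0 + 2 = 2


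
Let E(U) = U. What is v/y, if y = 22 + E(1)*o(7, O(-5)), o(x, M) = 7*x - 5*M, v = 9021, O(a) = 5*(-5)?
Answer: 9021/196 ≈ 46.026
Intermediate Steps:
O(a) = -25
o(x, M) = -5*M + 7*x
y = 196 (y = 22 + 1*(-5*(-25) + 7*7) = 22 + 1*(125 + 49) = 22 + 1*174 = 22 + 174 = 196)
v/y = 9021/196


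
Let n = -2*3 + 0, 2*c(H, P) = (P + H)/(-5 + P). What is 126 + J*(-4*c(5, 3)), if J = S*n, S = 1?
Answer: 78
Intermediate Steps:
c(H, P) = (H + P)/(2*(-5 + P)) (c(H, P) = ((P + H)/(-5 + P))/2 = ((H + P)/(-5 + P))/2 = (H + P)/(2*(-5 + P)))
n = -6 (n = -6 + 0 = -6)
J = -6 (J = 1*(-6) = -6)
126 + J*(-4*c(5, 3)) = 126 - (-24)*(5 + 3)/(2*(-5 + 3)) = 126 - (-24)*(1/2)*8/(-2) = 126 - (-24)*(1/2)*(-1/2)*8 = 126 - (-24)*(-2) = 126 - 6*8 = 126 - 48 = 78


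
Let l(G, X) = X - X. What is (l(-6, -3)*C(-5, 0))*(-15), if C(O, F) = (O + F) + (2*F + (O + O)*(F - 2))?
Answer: 0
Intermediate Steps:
l(G, X) = 0
C(O, F) = O + 3*F + 2*O*(-2 + F) (C(O, F) = (F + O) + (2*F + (2*O)*(-2 + F)) = (F + O) + (2*F + 2*O*(-2 + F)) = O + 3*F + 2*O*(-2 + F))
(l(-6, -3)*C(-5, 0))*(-15) = (0*(-3*(-5) + 3*0 + 2*0*(-5)))*(-15) = (0*(15 + 0 + 0))*(-15) = (0*15)*(-15) = 0*(-15) = 0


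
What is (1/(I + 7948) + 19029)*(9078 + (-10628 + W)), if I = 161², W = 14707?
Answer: 8479597058714/33869 ≈ 2.5036e+8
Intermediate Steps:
I = 25921
(1/(I + 7948) + 19029)*(9078 + (-10628 + W)) = (1/(25921 + 7948) + 19029)*(9078 + (-10628 + 14707)) = (1/33869 + 19029)*(9078 + 4079) = (1/33869 + 19029)*13157 = (644493202/33869)*13157 = 8479597058714/33869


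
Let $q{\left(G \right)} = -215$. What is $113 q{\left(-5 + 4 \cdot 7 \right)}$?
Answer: $-24295$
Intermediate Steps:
$113 q{\left(-5 + 4 \cdot 7 \right)} = 113 \left(-215\right) = -24295$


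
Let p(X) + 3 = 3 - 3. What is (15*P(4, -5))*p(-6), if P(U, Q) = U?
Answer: -180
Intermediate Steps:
p(X) = -3 (p(X) = -3 + (3 - 3) = -3 + 0 = -3)
(15*P(4, -5))*p(-6) = (15*4)*(-3) = 60*(-3) = -180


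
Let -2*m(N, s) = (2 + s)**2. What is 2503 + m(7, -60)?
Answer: 821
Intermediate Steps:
m(N, s) = -(2 + s)**2/2
2503 + m(7, -60) = 2503 - (2 - 60)**2/2 = 2503 - 1/2*(-58)**2 = 2503 - 1/2*3364 = 2503 - 1682 = 821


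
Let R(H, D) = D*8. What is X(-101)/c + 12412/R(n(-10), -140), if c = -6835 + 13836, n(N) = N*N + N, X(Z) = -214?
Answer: -21784023/1960280 ≈ -11.113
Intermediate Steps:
n(N) = N + N² (n(N) = N² + N = N + N²)
R(H, D) = 8*D
c = 7001
X(-101)/c + 12412/R(n(-10), -140) = -214/7001 + 12412/((8*(-140))) = -214*1/7001 + 12412/(-1120) = -214/7001 + 12412*(-1/1120) = -214/7001 - 3103/280 = -21784023/1960280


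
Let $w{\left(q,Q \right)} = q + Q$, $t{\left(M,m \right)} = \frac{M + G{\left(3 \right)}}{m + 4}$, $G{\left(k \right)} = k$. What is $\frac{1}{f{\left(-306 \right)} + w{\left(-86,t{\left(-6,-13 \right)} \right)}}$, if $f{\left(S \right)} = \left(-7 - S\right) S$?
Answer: $- \frac{3}{274739} \approx -1.0919 \cdot 10^{-5}$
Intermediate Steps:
$t{\left(M,m \right)} = \frac{3 + M}{4 + m}$ ($t{\left(M,m \right)} = \frac{M + 3}{m + 4} = \frac{3 + M}{4 + m}$)
$f{\left(S \right)} = S \left(-7 - S\right)$
$w{\left(q,Q \right)} = Q + q$
$\frac{1}{f{\left(-306 \right)} + w{\left(-86,t{\left(-6,-13 \right)} \right)}} = \frac{1}{\left(-1\right) \left(-306\right) \left(7 - 306\right) - \left(86 - \frac{3 - 6}{4 - 13}\right)} = \frac{1}{\left(-1\right) \left(-306\right) \left(-299\right) - \left(86 - \frac{1}{-9} \left(-3\right)\right)} = \frac{1}{-91494 - \frac{257}{3}} = \frac{1}{- \frac{274739}{3}} = - \frac{3}{274739}$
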